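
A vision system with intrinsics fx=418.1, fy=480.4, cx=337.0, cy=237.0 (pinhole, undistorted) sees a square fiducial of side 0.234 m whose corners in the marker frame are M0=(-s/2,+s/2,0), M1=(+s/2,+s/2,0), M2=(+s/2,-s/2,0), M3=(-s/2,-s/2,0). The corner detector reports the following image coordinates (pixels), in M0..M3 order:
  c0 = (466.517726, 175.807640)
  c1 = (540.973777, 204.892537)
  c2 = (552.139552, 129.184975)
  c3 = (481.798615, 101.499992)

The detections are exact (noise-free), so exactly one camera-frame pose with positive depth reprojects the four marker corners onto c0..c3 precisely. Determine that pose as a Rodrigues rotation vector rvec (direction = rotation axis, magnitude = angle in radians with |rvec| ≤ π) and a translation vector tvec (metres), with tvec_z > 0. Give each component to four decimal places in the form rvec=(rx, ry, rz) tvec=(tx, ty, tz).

Intrinsics K: fx=418.1, fy=480.4, cx=337.0, cy=237.0
Marker side s = 0.234 m; corners in marker frame (Z=0):
  M0 = (-0.1170, +0.1170, 0)
  M1 = (+0.1170, +0.1170, 0)
  M2 = (+0.1170, -0.1170, 0)
  M3 = (-0.1170, -0.1170, 0)
Detected image corners:
  c0 = (466.517726, 175.807640) px
  c1 = (540.973777, 204.892537) px
  c2 = (552.139552, 129.184975) px
  c3 = (481.798615, 101.499992) px
Planar DLT: solve 8×8 A·h = b for H (H[2,2]=1):
  H  [+314.95361 -179.40618 +510.59190]
  H  [+122.95774 +283.73977 +151.80844]
  H  [+0.01138 -0.24083 +1.00000]
B = K⁻¹H; ‖b₁‖=0.785190, ‖b₂‖=0.785190; λ = 2/(‖b₁‖+‖b₂‖) = 1.273577, sign → tz>0 ⇒ λ=+1.273577
r₁ = λ·B[:,0] = (+0.94770,+0.31882,+0.01449); r₂ = λ·B[:,1] = (-0.29927,+0.90353,-0.30671)
r₃ = r₁×r₂ = (-0.11088,+0.28634,+0.95169); SVD([r₁ r₂ r₃]) → R = UVᵀ:
  R  [+0.94770 -0.29927 -0.11088]
  R  [+0.31882 +0.90353 +0.28634]
  R  [+0.01449 -0.30671 +0.95169]
t = (+0.52878, -0.22585, +1.27358) m
tr R = 2.802924; θ = arccos((tr R − 1)/2) = 0.447660 rad = 25.649°
axis k = ((R−Rᵀ)₃₂, (R−Rᵀ)₁₃, (R−Rᵀ)₂₁) / (2 sinθ) = (-0.685038, -0.144813, +0.713970)
rvec = θ·k = (-0.306664, -0.064827, +0.319616)

rvec=(-0.3067, -0.0648, 0.3196) tvec=(0.5288, -0.2258, 1.2736)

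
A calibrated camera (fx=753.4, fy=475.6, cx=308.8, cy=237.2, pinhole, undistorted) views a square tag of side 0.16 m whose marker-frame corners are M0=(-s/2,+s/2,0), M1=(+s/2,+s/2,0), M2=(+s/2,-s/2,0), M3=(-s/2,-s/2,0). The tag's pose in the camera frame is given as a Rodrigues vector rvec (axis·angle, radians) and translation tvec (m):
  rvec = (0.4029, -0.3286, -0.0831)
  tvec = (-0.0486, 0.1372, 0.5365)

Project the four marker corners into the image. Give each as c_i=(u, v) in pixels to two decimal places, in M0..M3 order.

Intrinsics K: fx=753.4, fy=475.6, cx=308.8, cy=237.2
Marker side s = 0.16 m; corners in marker frame (Z=0):
  M0 = (-0.0800, +0.0800, 0)
  M1 = (+0.0800, +0.0800, 0)
  M2 = (+0.0800, -0.0800, 0)
  M3 = (-0.0800, -0.0800, 0)
rvec = (0.4029, -0.3286, -0.0831), |rvec| = θ = 0.52651 rad = 30.167°
Rodrigues: sinθ=0.50252, 1−cosθ=0.13543; R = I + sinθ·[k]× + (1−cosθ)·[k]×²:
    [+0.94387 +0.01463 -0.32998]
    [-0.14399 +0.91732 -0.37120]
    [+0.29727 +0.39788 +0.86794]
t = (-0.0486, 0.1372, 0.5365) m
M0: Pc = R·M0+t = (-0.12294, +0.22211, +0.54455); u = 753.4·(-0.12294)/0.54455 + 308.8 = 138.7098, v = 475.6·(+0.22211)/0.54455 + 237.2 = 431.1829
M1: Pc = R·M1+t = (+0.02808, +0.19907, +0.59211); u = 753.4·(+0.02808)/0.59211 + 308.8 = 344.5293, v = 475.6·(+0.19907)/0.59211 + 237.2 = 397.0950
M2: Pc = R·M2+t = (+0.02574, +0.05229, +0.52845); u = 753.4·(+0.02574)/0.52845 + 308.8 = 345.4959, v = 475.6·(+0.05229)/0.52845 + 237.2 = 284.2648
M3: Pc = R·M3+t = (-0.12528, +0.07533, +0.48089); u = 753.4·(-0.12528)/0.48089 + 308.8 = 112.5250, v = 475.6·(+0.07533)/0.48089 + 237.2 = 311.7056

c0=(138.71, 431.18) c1=(344.53, 397.10) c2=(345.50, 284.26) c3=(112.52, 311.71)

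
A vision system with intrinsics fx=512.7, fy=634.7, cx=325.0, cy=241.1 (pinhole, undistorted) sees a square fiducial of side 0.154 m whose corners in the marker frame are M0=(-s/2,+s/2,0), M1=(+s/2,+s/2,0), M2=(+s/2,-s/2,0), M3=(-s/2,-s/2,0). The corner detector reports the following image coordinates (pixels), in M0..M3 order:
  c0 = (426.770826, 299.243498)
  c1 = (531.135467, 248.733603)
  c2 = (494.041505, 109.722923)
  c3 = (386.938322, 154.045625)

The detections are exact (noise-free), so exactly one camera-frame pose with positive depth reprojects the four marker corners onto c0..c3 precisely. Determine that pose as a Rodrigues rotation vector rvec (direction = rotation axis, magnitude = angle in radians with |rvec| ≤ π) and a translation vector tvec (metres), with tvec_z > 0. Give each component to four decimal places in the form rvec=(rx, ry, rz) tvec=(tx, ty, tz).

rvec=(0.0044, -0.2027, -0.3360) tvec=(0.1728, -0.0394, 0.6514)

Intrinsics K: fx=512.7, fy=634.7, cx=325.0, cy=241.1
Marker side s = 0.154 m; corners in marker frame (Z=0):
  M0 = (-0.0770, +0.0770, 0)
  M1 = (+0.0770, +0.0770, 0)
  M2 = (+0.0770, -0.0770, 0)
  M3 = (-0.0770, -0.0770, 0)
Detected image corners:
  c0 = (426.770826, 299.243498) px
  c1 = (531.135467, 248.733603) px
  c2 = (494.041505, 109.722923) px
  c3 = (386.938322, 154.045625) px
Planar DLT: solve 8×8 A·h = b for H (H[2,2]=1):
  H  [+825.45661 +276.33934 +461.03786]
  H  [-246.66749 +934.11143 +202.70356]
  H  [+0.30217 +0.05826 +1.00000]
B = K⁻¹H; ‖b₁‖=1.535190, ‖b₂‖=1.535190; λ = 2/(‖b₁‖+‖b₂‖) = 0.651385, sign → tz>0 ⇒ λ=+0.651385
r₁ = λ·B[:,0] = (+0.92397,-0.32792,+0.19683); r₂ = λ·B[:,1] = (+0.32703,+0.94425,+0.03795)
r₃ = r₁×r₂ = (-0.19830,+0.02930,+0.97970); SVD([r₁ r₂ r₃]) → R = UVᵀ:
  R  [+0.92397 +0.32703 -0.19830]
  R  [-0.32792 +0.94425 +0.02930]
  R  [+0.19683 +0.03795 +0.97970]
t = (+0.17284, -0.03941, +0.65139) m
tr R = 2.847928; θ = arccos((tr R − 1)/2) = 0.392478 rad = 22.487°
axis k = ((R−Rᵀ)₃₂, (R−Rᵀ)₁₃, (R−Rᵀ)₂₁) / (2 sinθ) = (+0.011308, -0.516534, -0.856192)
rvec = θ·k = (+0.004438, -0.202728, -0.336036)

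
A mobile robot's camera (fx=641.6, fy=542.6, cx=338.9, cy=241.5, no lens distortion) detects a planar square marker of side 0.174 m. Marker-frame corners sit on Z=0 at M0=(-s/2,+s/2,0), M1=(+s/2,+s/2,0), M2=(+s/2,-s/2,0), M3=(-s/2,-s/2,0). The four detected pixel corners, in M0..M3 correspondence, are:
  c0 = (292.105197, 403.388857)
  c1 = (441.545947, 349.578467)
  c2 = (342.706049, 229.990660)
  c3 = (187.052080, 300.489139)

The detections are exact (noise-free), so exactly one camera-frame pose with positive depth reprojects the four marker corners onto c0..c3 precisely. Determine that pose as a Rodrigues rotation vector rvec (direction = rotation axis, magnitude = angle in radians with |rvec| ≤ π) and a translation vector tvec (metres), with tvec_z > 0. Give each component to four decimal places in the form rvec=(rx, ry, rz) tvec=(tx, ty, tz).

Intrinsics K: fx=641.6, fy=542.6, cx=338.9, cy=241.5
Marker side s = 0.174 m; corners in marker frame (Z=0):
  M0 = (-0.0870, +0.0870, 0)
  M1 = (+0.0870, +0.0870, 0)
  M2 = (+0.0870, -0.0870, 0)
  M3 = (-0.0870, -0.0870, 0)
Detected image corners:
  c0 = (292.105197, 403.388857) px
  c1 = (441.545947, 349.578467) px
  c2 = (342.706049, 229.990660) px
  c3 = (187.052080, 300.489139) px
Planar DLT: solve 8×8 A·h = b for H (H[2,2]=1):
  H  [+707.59396 +773.06723 +314.93488]
  H  [-525.61433 +826.40625 +325.15646]
  H  [-0.53252 +0.58996 +1.00000]
B = K⁻¹H; ‖b₁‖=1.653720, ‖b₂‖=1.653720; λ = 2/(‖b₁‖+‖b₂‖) = 0.604697, sign → tz>0 ⇒ λ=+0.604697
r₁ = λ·B[:,0] = (+0.83699,-0.44245,-0.32202); r₂ = λ·B[:,1] = (+0.54017,+0.76220,+0.35675)
r₃ = r₁×r₂ = (+0.08760,-0.47253,+0.87695); SVD([r₁ r₂ r₃]) → R = UVᵀ:
  R  [+0.83699 +0.54016 +0.08760]
  R  [-0.44245 +0.76220 -0.47253]
  R  [-0.32202 +0.35675 +0.87695]
t = (-0.02259, +0.09323, +0.60470) m
tr R = 2.476138; θ = arccos((tr R − 1)/2) = 0.740593 rad = 42.433°
axis k = ((R−Rᵀ)₃₂, (R−Rᵀ)₁₃, (R−Rᵀ)₂₁) / (2 sinθ) = (+0.614534, +0.303542, -0.728156)
rvec = θ·k = (+0.455119, +0.224801, -0.539267)

rvec=(0.4551, 0.2248, -0.5393) tvec=(-0.0226, 0.0932, 0.6047)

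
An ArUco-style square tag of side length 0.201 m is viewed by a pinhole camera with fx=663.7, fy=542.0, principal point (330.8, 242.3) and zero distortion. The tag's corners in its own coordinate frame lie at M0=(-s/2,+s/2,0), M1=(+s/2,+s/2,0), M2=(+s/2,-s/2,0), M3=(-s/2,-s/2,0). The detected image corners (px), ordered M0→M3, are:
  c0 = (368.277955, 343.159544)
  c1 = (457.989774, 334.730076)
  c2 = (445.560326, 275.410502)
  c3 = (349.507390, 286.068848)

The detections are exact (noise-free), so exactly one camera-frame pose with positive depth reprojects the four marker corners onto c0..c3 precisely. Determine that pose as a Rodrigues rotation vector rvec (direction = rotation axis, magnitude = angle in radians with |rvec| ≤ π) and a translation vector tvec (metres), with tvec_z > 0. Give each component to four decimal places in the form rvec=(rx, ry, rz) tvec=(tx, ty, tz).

Intrinsics K: fx=663.7, fy=542.0, cx=330.8, cy=242.3
Marker side s = 0.201 m; corners in marker frame (Z=0):
  M0 = (-0.1005, +0.1005, 0)
  M1 = (+0.1005, +0.1005, 0)
  M2 = (+0.1005, -0.1005, 0)
  M3 = (-0.1005, -0.1005, 0)
Detected image corners:
  c0 = (368.277955, 343.159544) px
  c1 = (457.989774, 334.730076) px
  c2 = (445.560326, 275.410502) px
  c3 = (349.507390, 286.068848) px
Planar DLT: solve 8×8 A·h = b for H (H[2,2]=1):
  H  [+408.34479 +224.42549 +405.00500]
  H  [-87.93449 +401.57175 +310.96304]
  H  [-0.13121 +0.36169 +1.00000]
B = K⁻¹H; ‖b₁‖=0.700880, ‖b₂‖=0.700880; λ = 2/(‖b₁‖+‖b₂‖) = 1.426779, sign → tz>0 ⇒ λ=+1.426779
r₁ = λ·B[:,0] = (+0.97114,-0.14779,-0.18721); r₂ = λ·B[:,1] = (+0.22525,+0.82641,+0.51605)
r₃ = r₁×r₂ = (+0.07844,-0.54333,+0.83585); SVD([r₁ r₂ r₃]) → R = UVᵀ:
  R  [+0.97114 +0.22525 +0.07844]
  R  [-0.14779 +0.82641 -0.54333]
  R  [-0.18721 +0.51605 +0.83585]
t = (+0.15952, +0.18075, +1.42678) m
tr R = 2.633399; θ = arccos((tr R − 1)/2) = 0.615128 rad = 35.244°
axis k = ((R−Rᵀ)₃₂, (R−Rᵀ)₁₃, (R−Rᵀ)₂₁) / (2 sinθ) = (+0.917905, +0.230170, -0.323220)
rvec = θ·k = (+0.564629, +0.141584, -0.198822)

rvec=(0.5646, 0.1416, -0.1988) tvec=(0.1595, 0.1808, 1.4268)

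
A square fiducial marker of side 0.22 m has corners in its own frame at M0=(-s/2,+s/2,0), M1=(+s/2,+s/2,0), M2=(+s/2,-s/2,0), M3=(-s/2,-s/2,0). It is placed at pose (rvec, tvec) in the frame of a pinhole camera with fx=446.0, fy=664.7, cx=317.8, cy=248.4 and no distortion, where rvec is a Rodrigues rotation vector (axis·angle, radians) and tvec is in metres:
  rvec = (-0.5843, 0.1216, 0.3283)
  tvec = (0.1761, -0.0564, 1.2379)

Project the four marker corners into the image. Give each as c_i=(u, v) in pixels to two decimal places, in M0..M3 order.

Intrinsics K: fx=446.0, fy=664.7, cx=317.8, cy=248.4
Marker side s = 0.22 m; corners in marker frame (Z=0):
  M0 = (-0.1100, +0.1100, 0)
  M1 = (+0.1100, +0.1100, 0)
  M2 = (+0.1100, -0.1100, 0)
  M3 = (-0.1100, -0.1100, 0)
rvec = (-0.5843, 0.1216, 0.3283), |rvec| = θ = 0.68116 rad = 39.027°
Rodrigues: sinθ=0.62969, 1−cosθ=0.22315; R = I + sinθ·[k]× + (1−cosθ)·[k]×²:
    [+0.94105 -0.33767 +0.02015]
    [+0.26932 +0.78396 +0.55935]
    [-0.20467 -0.52095 +0.82868]
t = (0.1761, -0.0564, 1.2379) m
M0: Pc = R·M0+t = (+0.03544, +0.00021, +1.20311); u = 446.0·(+0.03544)/1.20311 + 317.8 = 330.9382, v = 664.7·(+0.00021)/1.20311 + 248.4 = 248.5159
M1: Pc = R·M1+t = (+0.24247, +0.05946, +1.15808); u = 446.0·(+0.24247)/1.15808 + 317.8 = 411.1807, v = 664.7·(+0.05946)/1.15808 + 248.4 = 282.5285
M2: Pc = R·M2+t = (+0.31676, -0.11301, +1.27269); u = 446.0·(+0.31676)/1.27269 + 317.8 = 428.8046, v = 664.7·(-0.11301)/1.27269 + 248.4 = 189.3773
M3: Pc = R·M3+t = (+0.10973, -0.17226, +1.31772); u = 446.0·(+0.10973)/1.31772 + 317.8 = 354.9390, v = 664.7·(-0.17226)/1.31772 + 248.4 = 161.5061

c0=(330.94, 248.52) c1=(411.18, 282.53) c2=(428.80, 189.38) c3=(354.94, 161.51)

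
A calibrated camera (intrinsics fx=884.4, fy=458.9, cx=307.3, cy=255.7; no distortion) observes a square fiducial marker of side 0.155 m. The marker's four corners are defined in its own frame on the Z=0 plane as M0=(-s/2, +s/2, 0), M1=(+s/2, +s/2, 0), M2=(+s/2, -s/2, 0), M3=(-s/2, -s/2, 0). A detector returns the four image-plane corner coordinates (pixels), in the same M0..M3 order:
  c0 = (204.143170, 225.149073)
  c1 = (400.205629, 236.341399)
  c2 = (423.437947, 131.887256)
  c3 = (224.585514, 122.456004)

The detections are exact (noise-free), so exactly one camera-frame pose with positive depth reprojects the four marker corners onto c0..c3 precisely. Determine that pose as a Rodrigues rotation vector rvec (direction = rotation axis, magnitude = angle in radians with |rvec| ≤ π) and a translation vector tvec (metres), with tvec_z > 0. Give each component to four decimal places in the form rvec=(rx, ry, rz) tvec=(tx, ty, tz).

rvec=(0.0493, 0.0839, 0.1116) tvec=(0.0038, -0.1146, 0.6879)

Intrinsics K: fx=884.4, fy=458.9, cx=307.3, cy=255.7
Marker side s = 0.155 m; corners in marker frame (Z=0):
  M0 = (-0.0775, +0.0775, 0)
  M1 = (+0.0775, +0.0775, 0)
  M2 = (+0.0775, -0.0775, 0)
  M3 = (-0.0775, -0.0775, 0)
Detected image corners:
  c0 = (204.143170, 225.149073) px
  c1 = (400.205629, 236.341399) px
  c2 = (423.437947, 131.887256) px
  c3 = (224.585514, 122.456004) px
Planar DLT: solve 8×8 A·h = b for H (H[2,2]=1):
  H  [+1237.08241 -116.33094 +312.12803]
  H  [+45.53810 +682.15349 +179.22521]
  H  [-0.11748 +0.07817 +1.00000]
B = K⁻¹H; ‖b₁‖=1.453747, ‖b₂‖=1.453747; λ = 2/(‖b₁‖+‖b₂‖) = 0.687878, sign → tz>0 ⇒ λ=+0.687878
r₁ = λ·B[:,0] = (+0.99027,+0.11329,-0.08081); r₂ = λ·B[:,1] = (-0.10916,+0.99257,+0.05377)
r₃ = r₁×r₂ = (+0.08630,-0.04442,+0.99528); SVD([r₁ r₂ r₃]) → R = UVᵀ:
  R  [+0.99027 -0.10916 +0.08630]
  R  [+0.11329 +0.99257 -0.04442]
  R  [-0.08081 +0.05377 +0.99528]
t = (+0.00376, -0.11463, +0.68788) m
tr R = 2.978117; θ = arccos((tr R − 1)/2) = 0.148065 rad = 8.483°
axis k = ((R−Rᵀ)₃₂, (R−Rᵀ)₁₃, (R−Rᵀ)₂₁) / (2 sinθ) = (+0.332799, +0.566394, +0.753951)
rvec = θ·k = (+0.049276, +0.083863, +0.111634)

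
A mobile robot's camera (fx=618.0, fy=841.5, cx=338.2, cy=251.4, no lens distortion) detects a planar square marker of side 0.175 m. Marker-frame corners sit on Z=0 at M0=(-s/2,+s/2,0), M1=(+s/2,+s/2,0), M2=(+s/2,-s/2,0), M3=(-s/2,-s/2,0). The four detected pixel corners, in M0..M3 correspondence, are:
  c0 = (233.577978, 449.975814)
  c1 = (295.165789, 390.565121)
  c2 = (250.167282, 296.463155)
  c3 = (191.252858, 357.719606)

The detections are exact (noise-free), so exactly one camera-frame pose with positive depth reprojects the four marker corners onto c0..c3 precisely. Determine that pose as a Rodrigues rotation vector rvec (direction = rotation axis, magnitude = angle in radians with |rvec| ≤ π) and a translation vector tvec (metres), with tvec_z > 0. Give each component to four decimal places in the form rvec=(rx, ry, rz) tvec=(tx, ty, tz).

Intrinsics K: fx=618.0, fy=841.5, cx=338.2, cy=251.4
Marker side s = 0.175 m; corners in marker frame (Z=0):
  M0 = (-0.0875, +0.0875, 0)
  M1 = (+0.0875, +0.0875, 0)
  M2 = (+0.0875, -0.0875, 0)
  M3 = (-0.0875, -0.0875, 0)
Detected image corners:
  c0 = (233.577978, 449.975814) px
  c1 = (295.165789, 390.565121) px
  c2 = (250.167282, 296.463155) px
  c3 = (191.252858, 357.719606) px
Planar DLT: solve 8×8 A·h = b for H (H[2,2]=1):
  H  [+298.42633 +221.05507 +241.82034]
  H  [-415.36195 +488.74038 +373.70333]
  H  [-0.18878 -0.11674 +1.00000]
B = K⁻¹H; ‖b₁‖=0.755258, ‖b₂‖=0.755258; λ = 2/(‖b₁‖+‖b₂‖) = 1.324052, sign → tz>0 ⇒ λ=+1.324052
r₁ = λ·B[:,0] = (+0.77616,-0.57887,-0.24996); r₂ = λ·B[:,1] = (+0.55820,+0.81518,-0.15457)
r₃ = r₁×r₂ = (+0.29324,-0.01955,+0.95584); SVD([r₁ r₂ r₃]) → R = UVᵀ:
  R  [+0.77616 +0.55820 +0.29324]
  R  [-0.57887 +0.81518 -0.01955]
  R  [-0.24996 -0.15457 +0.95584]
t = (-0.20649, +0.19244, +1.32405) m
tr R = 2.547184; θ = arccos((tr R − 1)/2) = 0.686306 rad = 39.322°
axis k = ((R−Rᵀ)₃₂, (R−Rᵀ)₁₃, (R−Rᵀ)₂₁) / (2 sinθ) = (-0.106536, +0.428605, -0.897189)
rvec = θ·k = (-0.073117, +0.294154, -0.615746)

rvec=(-0.0731, 0.2942, -0.6157) tvec=(-0.2065, 0.1924, 1.3241)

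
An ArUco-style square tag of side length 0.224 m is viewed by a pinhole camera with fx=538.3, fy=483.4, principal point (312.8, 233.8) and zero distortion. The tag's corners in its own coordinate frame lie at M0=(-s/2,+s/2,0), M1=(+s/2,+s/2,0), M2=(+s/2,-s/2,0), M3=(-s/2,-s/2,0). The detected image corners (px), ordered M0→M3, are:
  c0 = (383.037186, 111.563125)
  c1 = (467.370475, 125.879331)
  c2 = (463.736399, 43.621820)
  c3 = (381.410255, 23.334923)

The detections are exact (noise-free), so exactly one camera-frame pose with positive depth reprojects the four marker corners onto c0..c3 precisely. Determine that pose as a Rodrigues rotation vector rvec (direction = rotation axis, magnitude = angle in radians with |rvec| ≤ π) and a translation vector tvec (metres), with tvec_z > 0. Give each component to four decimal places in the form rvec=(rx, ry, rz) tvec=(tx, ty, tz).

Intrinsics K: fx=538.3, fy=483.4, cx=312.8, cy=233.8
Marker side s = 0.224 m; corners in marker frame (Z=0):
  M0 = (-0.1120, +0.1120, 0)
  M1 = (+0.1120, +0.1120, 0)
  M2 = (+0.1120, -0.1120, 0)
  M3 = (-0.1120, -0.1120, 0)
Detected image corners:
  c0 = (383.037186, 111.563125) px
  c1 = (467.370475, 125.879331) px
  c2 = (463.736399, 43.621820) px
  c3 = (381.410255, 23.334923) px
Planar DLT: solve 8×8 A·h = b for H (H[2,2]=1):
  H  [+514.66132 -38.17368 +425.44226]
  H  [+103.03639 +371.05410 +75.86196]
  H  [+0.33668 -0.11816 +1.00000]
B = K⁻¹H; ‖b₁‖=0.833165, ‖b₂‖=0.833165; λ = 2/(‖b₁‖+‖b₂‖) = 1.200243, sign → tz>0 ⇒ λ=+1.200243
r₁ = λ·B[:,0] = (+0.91272,+0.06039,+0.40409); r₂ = λ·B[:,1] = (-0.00271,+0.98989,-0.14182)
r₃ = r₁×r₂ = (-0.40857,+0.12835,+0.90366); SVD([r₁ r₂ r₃]) → R = UVᵀ:
  R  [+0.91272 -0.00271 -0.40857]
  R  [+0.06039 +0.98989 +0.12835]
  R  [+0.40409 -0.14182 +0.90366]
t = (+0.25116, -0.39215, +1.20024) m
tr R = 2.806269; θ = arccos((tr R − 1)/2) = 0.443782 rad = 25.427°
axis k = ((R−Rᵀ)₃₂, (R−Rᵀ)₁₃, (R−Rᵀ)₂₁) / (2 sinθ) = (-0.314616, -0.946371, +0.073476)
rvec = θ·k = (-0.139621, -0.419982, +0.032607)

rvec=(-0.1396, -0.4200, 0.0326) tvec=(0.2512, -0.3921, 1.2002)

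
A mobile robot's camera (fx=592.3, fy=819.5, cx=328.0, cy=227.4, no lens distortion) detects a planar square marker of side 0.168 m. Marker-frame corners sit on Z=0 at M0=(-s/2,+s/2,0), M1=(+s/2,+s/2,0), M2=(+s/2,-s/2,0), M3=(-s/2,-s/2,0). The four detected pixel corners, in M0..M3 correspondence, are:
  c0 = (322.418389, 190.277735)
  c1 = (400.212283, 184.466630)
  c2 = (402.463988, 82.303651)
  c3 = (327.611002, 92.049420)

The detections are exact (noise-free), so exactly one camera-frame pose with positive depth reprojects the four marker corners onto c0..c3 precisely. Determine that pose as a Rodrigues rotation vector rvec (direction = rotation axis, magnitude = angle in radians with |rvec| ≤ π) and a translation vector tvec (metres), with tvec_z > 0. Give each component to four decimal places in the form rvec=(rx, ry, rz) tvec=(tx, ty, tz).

rvec=(-0.3179, 0.3271, 0.0150) tvec=(0.0732, -0.1400, 1.2602)

Intrinsics K: fx=592.3, fy=819.5, cx=328.0, cy=227.4
Marker side s = 0.168 m; corners in marker frame (Z=0):
  M0 = (-0.0840, +0.0840, 0)
  M1 = (+0.0840, +0.0840, 0)
  M2 = (+0.0840, -0.0840, 0)
  M3 = (-0.0840, -0.0840, 0)
Detected image corners:
  c0 = (322.418389, 190.277735) px
  c1 = (400.212283, 184.466630) px
  c2 = (402.463988, 82.303651) px
  c3 = (327.611002, 92.049420) px
Planar DLT: solve 8×8 A·h = b for H (H[2,2]=1):
  H  [+362.42264 -110.11117 +362.40475]
  H  [-81.20116 +562.97881 +136.33984]
  H  [-0.25251 -0.24167 +1.00000]
B = K⁻¹H; ‖b₁‖=0.793532, ‖b₂‖=0.793532; λ = 2/(‖b₁‖+‖b₂‖) = 1.260189, sign → tz>0 ⇒ λ=+1.260189
r₁ = λ·B[:,0] = (+0.94731,-0.03657,-0.31821); r₂ = λ·B[:,1] = (-0.06562,+0.95023,-0.30455)
r₃ = r₁×r₂ = (+0.31351,+0.30939,+0.89777); SVD([r₁ r₂ r₃]) → R = UVᵀ:
  R  [+0.94731 -0.06562 +0.31351]
  R  [-0.03657 +0.95023 +0.30939]
  R  [-0.31821 -0.30455 +0.89777]
t = (+0.07320, -0.14003, +1.26019) m
tr R = 2.795315; θ = arccos((tr R − 1)/2) = 0.456371 rad = 26.148°
axis k = ((R−Rᵀ)₃₂, (R−Rᵀ)₁₃, (R−Rᵀ)₂₁) / (2 sinθ) = (-0.696564, +0.716737, +0.032963)
rvec = θ·k = (-0.317892, +0.327098, +0.015043)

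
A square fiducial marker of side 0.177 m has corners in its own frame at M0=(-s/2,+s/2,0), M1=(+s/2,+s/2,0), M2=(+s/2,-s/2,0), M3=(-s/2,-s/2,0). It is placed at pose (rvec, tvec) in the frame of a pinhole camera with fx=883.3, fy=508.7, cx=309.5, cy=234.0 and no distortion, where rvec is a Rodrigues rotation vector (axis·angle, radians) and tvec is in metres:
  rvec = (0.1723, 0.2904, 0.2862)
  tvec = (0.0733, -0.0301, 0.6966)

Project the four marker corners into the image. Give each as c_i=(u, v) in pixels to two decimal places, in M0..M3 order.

Intrinsics K: fx=883.3, fy=508.7, cx=309.5, cy=234.0
Marker side s = 0.177 m; corners in marker frame (Z=0):
  M0 = (-0.0885, +0.0885, 0)
  M1 = (+0.0885, +0.0885, 0)
  M2 = (+0.0885, -0.0885, 0)
  M3 = (-0.0885, -0.0885, 0)
rvec = (0.1723, 0.2904, 0.2862), |rvec| = θ = 0.44264 rad = 25.361°
Rodrigues: sinθ=0.42833, 1−cosθ=0.09638; R = I + sinθ·[k]× + (1−cosθ)·[k]×²:
    [+0.91823 -0.25233 +0.30527]
    [+0.30156 +0.94511 -0.12585]
    [-0.25675 +0.20761 +0.94392]
t = (0.0733, -0.0301, 0.6966) m
M0: Pc = R·M0+t = (-0.03029, +0.02685, +0.73770); u = 883.3·(-0.03029)/0.73770 + 309.5 = 273.2260, v = 508.7·(+0.02685)/0.73770 + 234.0 = 252.5180
M1: Pc = R·M1+t = (+0.13223, +0.08023, +0.69225); u = 883.3·(+0.13223)/0.69225 + 309.5 = 478.2252, v = 508.7·(+0.08023)/0.69225 + 234.0 = 292.9568
M2: Pc = R·M2+t = (+0.17689, -0.08705, +0.65550); u = 883.3·(+0.17689)/0.65550 + 309.5 = 547.8678, v = 508.7·(-0.08705)/0.65550 + 234.0 = 166.4422
M3: Pc = R·M3+t = (+0.01437, -0.14043, +0.70095); u = 883.3·(+0.01437)/0.70095 + 309.5 = 327.6063, v = 508.7·(-0.14043)/0.70095 + 234.0 = 132.0859

c0=(273.23, 252.52) c1=(478.23, 292.96) c2=(547.87, 166.44) c3=(327.61, 132.09)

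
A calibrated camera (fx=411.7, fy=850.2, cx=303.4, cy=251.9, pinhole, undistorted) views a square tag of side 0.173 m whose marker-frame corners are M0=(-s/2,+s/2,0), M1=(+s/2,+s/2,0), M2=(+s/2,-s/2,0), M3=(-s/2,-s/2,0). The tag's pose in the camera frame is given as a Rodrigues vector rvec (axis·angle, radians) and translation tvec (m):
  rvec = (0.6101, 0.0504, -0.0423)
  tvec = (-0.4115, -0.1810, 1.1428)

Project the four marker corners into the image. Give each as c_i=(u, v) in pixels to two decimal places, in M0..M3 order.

Intrinsics K: fx=411.7, fy=850.2, cx=303.4, cy=251.9
Marker side s = 0.173 m; corners in marker frame (Z=0):
  M0 = (-0.0865, +0.0865, 0)
  M1 = (+0.0865, +0.0865, 0)
  M2 = (+0.0865, -0.0865, 0)
  M3 = (-0.0865, -0.0865, 0)
rvec = (0.6101, 0.0504, -0.0423), |rvec| = θ = 0.61364 rad = 35.159°
Rodrigues: sinθ=0.57585, 1−cosθ=0.18244; R = I + sinθ·[k]× + (1−cosθ)·[k]×²:
    [+0.99790 +0.05459 +0.03479]
    [-0.02480 +0.81879 -0.57356]
    [-0.05980 +0.57149 +0.81843]
t = (-0.4115, -0.1810, 1.1428) m
M0: Pc = R·M0+t = (-0.49310, -0.10803, +1.19741); u = 411.7·(-0.49310)/1.19741 + 303.4 = 133.8605, v = 850.2·(-0.10803)/1.19741 + 251.9 = 175.1951
M1: Pc = R·M1+t = (-0.32046, -0.11232, +1.18706); u = 411.7·(-0.32046)/1.18706 + 303.4 = 192.2574, v = 850.2·(-0.11232)/1.18706 + 251.9 = 171.4542
M2: Pc = R·M2+t = (-0.32990, -0.25397, +1.08819); u = 411.7·(-0.32990)/1.08819 + 303.4 = 178.5863, v = 850.2·(-0.25397)/1.08819 + 251.9 = 53.4743
M3: Pc = R·M3+t = (-0.50254, -0.24968, +1.09854); u = 411.7·(-0.50254)/1.09854 + 303.4 = 115.0624, v = 850.2·(-0.24968)/1.09854 + 251.9 = 58.6631

c0=(133.86, 175.20) c1=(192.26, 171.45) c2=(178.59, 53.47) c3=(115.06, 58.66)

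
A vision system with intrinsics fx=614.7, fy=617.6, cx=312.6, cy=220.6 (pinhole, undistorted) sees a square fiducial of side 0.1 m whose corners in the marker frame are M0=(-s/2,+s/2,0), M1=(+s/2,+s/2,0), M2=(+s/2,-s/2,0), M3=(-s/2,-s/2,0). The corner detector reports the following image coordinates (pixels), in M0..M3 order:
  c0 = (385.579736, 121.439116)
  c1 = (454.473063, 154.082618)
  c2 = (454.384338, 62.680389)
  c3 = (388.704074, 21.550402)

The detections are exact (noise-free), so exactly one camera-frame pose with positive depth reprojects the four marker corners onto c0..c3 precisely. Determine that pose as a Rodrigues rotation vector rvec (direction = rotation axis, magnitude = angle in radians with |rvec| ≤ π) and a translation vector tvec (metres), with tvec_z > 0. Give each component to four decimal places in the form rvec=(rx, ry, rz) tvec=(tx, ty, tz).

rvec=(-0.2361, -0.7063, 0.1544) tvec=(0.1049, -0.1241, 0.5863)

Intrinsics K: fx=614.7, fy=617.6, cx=312.6, cy=220.6
Marker side s = 0.1 m; corners in marker frame (Z=0):
  M0 = (-0.0500, +0.0500, 0)
  M1 = (+0.0500, +0.0500, 0)
  M2 = (+0.0500, -0.0500, 0)
  M3 = (-0.0500, -0.0500, 0)
Detected image corners:
  c0 = (385.579736, 121.439116) px
  c1 = (454.473063, 154.082618) px
  c2 = (454.384338, 62.680389) px
  c3 = (388.704074, 21.550402) px
Planar DLT: solve 8×8 A·h = b for H (H[2,2]=1):
  H  [+1119.46388 -205.17502 +422.58932]
  H  [+465.36245 +913.40903 +89.83315]
  H  [+1.06220 -0.45356 +1.00000]
B = K⁻¹H; ‖b₁‖=1.705619, ‖b₂‖=1.705619; λ = 2/(‖b₁‖+‖b₂‖) = 0.586297, sign → tz>0 ⇒ λ=+0.586297
r₁ = λ·B[:,0] = (+0.75104,+0.21933,+0.62277); r₂ = λ·B[:,1] = (-0.06046,+0.96210,-0.26592)
r₃ = r₁×r₂ = (-0.65749,+0.16206,+0.73583); SVD([r₁ r₂ r₃]) → R = UVᵀ:
  R  [+0.75104 -0.06046 -0.65749]
  R  [+0.21933 +0.96210 +0.16206]
  R  [+0.62277 -0.26592 +0.73583]
t = (+0.10491, -0.12414, +0.58630) m
tr R = 2.448963; θ = arccos((tr R − 1)/2) = 0.760514 rad = 43.574°
axis k = ((R−Rᵀ)₃₂, (R−Rᵀ)₁₃, (R−Rᵀ)₂₁) / (2 sinθ) = (-0.310448, -0.928672, +0.202957)
rvec = θ·k = (-0.236100, -0.706268, +0.154352)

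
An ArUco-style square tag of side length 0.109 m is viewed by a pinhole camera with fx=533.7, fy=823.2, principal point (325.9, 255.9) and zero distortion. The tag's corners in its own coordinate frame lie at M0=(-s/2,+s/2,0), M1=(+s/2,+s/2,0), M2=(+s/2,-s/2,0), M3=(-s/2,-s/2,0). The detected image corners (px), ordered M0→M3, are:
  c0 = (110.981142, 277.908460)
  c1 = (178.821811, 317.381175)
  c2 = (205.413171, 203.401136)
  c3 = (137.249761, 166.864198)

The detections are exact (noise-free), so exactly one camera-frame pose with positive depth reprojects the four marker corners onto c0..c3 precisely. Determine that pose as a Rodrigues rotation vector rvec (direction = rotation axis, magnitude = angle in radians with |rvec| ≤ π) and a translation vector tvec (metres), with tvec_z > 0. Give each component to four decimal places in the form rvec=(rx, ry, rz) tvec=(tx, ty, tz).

rvec=(-0.0612, 0.1626, 0.3341) tvec=(-0.2369, -0.0136, 0.7517)

Intrinsics K: fx=533.7, fy=823.2, cx=325.9, cy=255.9
Marker side s = 0.109 m; corners in marker frame (Z=0):
  M0 = (-0.0545, +0.0545, 0)
  M1 = (+0.0545, +0.0545, 0)
  M2 = (+0.0545, -0.0545, 0)
  M3 = (-0.0545, -0.0545, 0)
Detected image corners:
  c0 = (110.981142, 277.908460) px
  c1 = (178.821811, 317.381175) px
  c2 = (205.413171, 203.401136) px
  c3 = (137.249761, 166.864198) px
Planar DLT: solve 8×8 A·h = b for H (H[2,2]=1):
  H  [+588.36162 -249.37715 +157.73178]
  H  [+294.41877 +1021.49487 +241.02198]
  H  [-0.22461 -0.04375 +1.00000]
B = K⁻¹H; ‖b₁‖=1.330310, ‖b₂‖=1.330310; λ = 2/(‖b₁‖+‖b₂‖) = 0.751705, sign → tz>0 ⇒ λ=+0.751705
r₁ = λ·B[:,0] = (+0.93179,+0.32133,-0.16884); r₂ = λ·B[:,1] = (-0.33116,+0.94300,-0.03289)
r₃ = r₁×r₂ = (+0.14864,+0.08656,+0.98510); SVD([r₁ r₂ r₃]) → R = UVᵀ:
  R  [+0.93179 -0.33116 +0.14864]
  R  [+0.32133 +0.94300 +0.08656]
  R  [-0.16884 -0.03289 +0.98510]
t = (-0.23686, -0.01359, +0.75170) m
tr R = 2.859890; θ = arccos((tr R − 1)/2) = 0.376532 rad = 21.574°
axis k = ((R−Rᵀ)₃₂, (R−Rᵀ)₁₃, (R−Rᵀ)₂₁) / (2 sinθ) = (-0.162429, +0.431716, +0.887265)
rvec = θ·k = (-0.061160, +0.162555, +0.334084)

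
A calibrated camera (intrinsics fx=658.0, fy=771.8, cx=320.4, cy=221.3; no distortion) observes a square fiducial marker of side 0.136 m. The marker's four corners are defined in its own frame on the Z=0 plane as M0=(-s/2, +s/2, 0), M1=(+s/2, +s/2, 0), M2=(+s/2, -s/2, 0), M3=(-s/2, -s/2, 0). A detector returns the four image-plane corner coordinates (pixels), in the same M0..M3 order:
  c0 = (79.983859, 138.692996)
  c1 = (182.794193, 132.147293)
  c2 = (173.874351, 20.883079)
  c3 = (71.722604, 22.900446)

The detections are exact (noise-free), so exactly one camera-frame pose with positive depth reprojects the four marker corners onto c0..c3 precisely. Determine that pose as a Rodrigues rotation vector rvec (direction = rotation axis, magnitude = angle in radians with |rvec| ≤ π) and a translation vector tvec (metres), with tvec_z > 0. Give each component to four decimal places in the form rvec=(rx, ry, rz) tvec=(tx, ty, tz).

rvec=(-0.0788, -0.2634, -0.0972) tvec=(-0.2650, -0.1679, 0.9066)

Intrinsics K: fx=658.0, fy=771.8, cx=320.4, cy=221.3
Marker side s = 0.136 m; corners in marker frame (Z=0):
  M0 = (-0.0680, +0.0680, 0)
  M1 = (+0.0680, +0.0680, 0)
  M2 = (+0.0680, -0.0680, 0)
  M3 = (-0.0680, -0.0680, 0)
Detected image corners:
  c0 = (79.983859, 138.692996) px
  c1 = (182.794193, 132.147293) px
  c2 = (173.874351, 20.883079) px
  c3 = (71.722604, 22.900446) px
Planar DLT: solve 8×8 A·h = b for H (H[2,2]=1):
  H  [+790.45718 +54.11222 +128.08535]
  H  [-8.54433 +828.80584 +78.33723]
  H  [+0.29059 -0.07161 +1.00000]
B = K⁻¹H; ‖b₁‖=1.102969, ‖b₂‖=1.102969; λ = 2/(‖b₁‖+‖b₂‖) = 0.906644, sign → tz>0 ⇒ λ=+0.906644
r₁ = λ·B[:,0] = (+0.96087,-0.08558,+0.26346); r₂ = λ·B[:,1] = (+0.10617,+0.99223,-0.06493)
r₃ = r₁×r₂ = (-0.25586,+0.09036,+0.96248); SVD([r₁ r₂ r₃]) → R = UVᵀ:
  R  [+0.96087 +0.10617 -0.25586]
  R  [-0.08558 +0.99223 +0.09036]
  R  [+0.26346 -0.06493 +0.96248]
t = (-0.26499, -0.16794, +0.90664) m
tr R = 2.915575; θ = arccos((tr R − 1)/2) = 0.291591 rad = 16.707°
axis k = ((R−Rᵀ)₃₂, (R−Rᵀ)₁₃, (R−Rᵀ)₂₁) / (2 sinθ) = (-0.270083, -0.903230, -0.333513)
rvec = θ·k = (-0.078754, -0.263374, -0.097249)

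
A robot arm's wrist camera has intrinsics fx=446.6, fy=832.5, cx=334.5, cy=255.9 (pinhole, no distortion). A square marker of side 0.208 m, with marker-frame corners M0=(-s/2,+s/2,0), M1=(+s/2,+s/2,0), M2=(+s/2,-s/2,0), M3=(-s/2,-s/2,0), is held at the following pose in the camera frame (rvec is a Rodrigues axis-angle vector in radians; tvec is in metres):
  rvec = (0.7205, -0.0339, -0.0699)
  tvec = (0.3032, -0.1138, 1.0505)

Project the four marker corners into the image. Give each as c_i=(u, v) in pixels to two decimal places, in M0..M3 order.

Intrinsics K: fx=446.6, fy=832.5, cx=334.5, cy=255.9
Marker side s = 0.208 m; corners in marker frame (Z=0):
  M0 = (-0.1040, +0.1040, 0)
  M1 = (+0.1040, +0.1040, 0)
  M2 = (+0.1040, -0.1040, 0)
  M3 = (-0.1040, -0.1040, 0)
rvec = (0.7205, -0.0339, -0.0699), |rvec| = θ = 0.72468 rad = 41.521°
Rodrigues: sinθ=0.66289, 1−cosθ=0.25129; R = I + sinθ·[k]× + (1−cosθ)·[k]×²:
    [+0.99711 +0.05225 -0.05511]
    [-0.07563 +0.74926 -0.65794]
    [+0.00691 +0.66021 +0.75105]
t = (0.3032, -0.1138, 1.0505) m
M0: Pc = R·M0+t = (+0.20493, -0.02801, +1.11844); u = 446.6·(+0.20493)/1.11844 + 334.5 = 416.3315, v = 832.5·(-0.02801)/1.11844 + 255.9 = 235.0502
M1: Pc = R·M1+t = (+0.41233, -0.04374, +1.11988); u = 446.6·(+0.41233)/1.11988 + 334.5 = 498.9358, v = 832.5·(-0.04374)/1.11988 + 255.9 = 223.3831
M2: Pc = R·M2+t = (+0.40147, -0.19959, +0.98256); u = 446.6·(+0.40147)/0.98256 + 334.5 = 516.9773, v = 832.5·(-0.19959)/0.98256 + 255.9 = 86.7927
M3: Pc = R·M3+t = (+0.19407, -0.18386, +0.98112); u = 446.6·(+0.19407)/0.98112 + 334.5 = 422.8377, v = 832.5·(-0.18386)/0.98112 + 255.9 = 99.8926

c0=(416.33, 235.05) c1=(498.94, 223.38) c2=(516.98, 86.79) c3=(422.84, 99.89)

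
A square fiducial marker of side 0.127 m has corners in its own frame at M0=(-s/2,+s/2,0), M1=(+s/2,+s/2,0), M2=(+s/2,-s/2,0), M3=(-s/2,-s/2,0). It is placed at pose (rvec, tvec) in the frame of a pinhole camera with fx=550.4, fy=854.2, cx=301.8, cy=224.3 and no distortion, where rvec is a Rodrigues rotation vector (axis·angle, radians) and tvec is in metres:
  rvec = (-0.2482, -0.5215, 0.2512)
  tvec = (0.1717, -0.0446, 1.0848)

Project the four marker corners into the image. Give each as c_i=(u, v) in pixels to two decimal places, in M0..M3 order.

Intrinsics K: fx=550.4, fy=854.2, cx=301.8, cy=224.3
Marker side s = 0.127 m; corners in marker frame (Z=0):
  M0 = (-0.0635, +0.0635, 0)
  M1 = (+0.0635, +0.0635, 0)
  M2 = (+0.0635, -0.0635, 0)
  M3 = (-0.0635, -0.0635, 0)
rvec = (-0.2482, -0.5215, 0.2512), |rvec| = θ = 0.62981 rad = 36.086°
Rodrigues: sinθ=0.58900, 1−cosθ=0.19186; R = I + sinθ·[k]× + (1−cosθ)·[k]×²:
    [+0.83793 -0.17231 -0.51786]
    [+0.29753 +0.93968 +0.16875]
    [+0.45754 -0.29548 +0.83866]
t = (0.1717, -0.0446, 1.0848) m
M0: Pc = R·M0+t = (+0.10755, -0.00382, +1.03698); u = 550.4·(+0.10755)/1.03698 + 301.8 = 358.8840, v = 854.2·(-0.00382)/1.03698 + 224.3 = 221.1508
M1: Pc = R·M1+t = (+0.21397, +0.03396, +1.09509); u = 550.4·(+0.21397)/1.09509 + 301.8 = 409.3412, v = 854.2·(+0.03396)/1.09509 + 224.3 = 250.7918
M2: Pc = R·M2+t = (+0.23585, -0.08538, +1.13262); u = 550.4·(+0.23585)/1.13262 + 301.8 = 416.4126, v = 854.2·(-0.08538)/1.13262 + 224.3 = 159.9102
M3: Pc = R·M3+t = (+0.12943, -0.12316, +1.07451); u = 550.4·(+0.12943)/1.07451 + 301.8 = 368.1000, v = 854.2·(-0.12316)/1.07451 + 224.3 = 126.3896

c0=(358.88, 221.15) c1=(409.34, 250.79) c2=(416.41, 159.91) c3=(368.10, 126.39)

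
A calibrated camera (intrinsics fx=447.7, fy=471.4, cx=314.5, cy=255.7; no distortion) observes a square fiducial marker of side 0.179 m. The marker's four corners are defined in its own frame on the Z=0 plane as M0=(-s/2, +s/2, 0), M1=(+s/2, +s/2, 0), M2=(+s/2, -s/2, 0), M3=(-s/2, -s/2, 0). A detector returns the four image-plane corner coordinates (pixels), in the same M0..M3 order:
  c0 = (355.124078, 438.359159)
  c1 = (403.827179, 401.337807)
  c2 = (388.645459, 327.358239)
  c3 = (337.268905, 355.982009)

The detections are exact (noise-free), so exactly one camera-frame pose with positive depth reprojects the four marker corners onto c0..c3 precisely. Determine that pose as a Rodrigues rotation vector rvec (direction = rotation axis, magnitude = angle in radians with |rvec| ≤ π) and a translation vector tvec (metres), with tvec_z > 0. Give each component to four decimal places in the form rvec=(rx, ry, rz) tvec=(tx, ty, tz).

Intrinsics K: fx=447.7, fy=471.4, cx=314.5, cy=255.7
Marker side s = 0.179 m; corners in marker frame (Z=0):
  M0 = (-0.0895, +0.0895, 0)
  M1 = (+0.0895, +0.0895, 0)
  M2 = (+0.0895, -0.0895, 0)
  M3 = (-0.0895, -0.0895, 0)
Detected image corners:
  c0 = (355.124078, 438.359159) px
  c1 = (403.827179, 401.337807) px
  c2 = (388.645459, 327.358239) px
  c3 = (337.268905, 355.982009) px
Planar DLT: solve 8×8 A·h = b for H (H[2,2]=1):
  H  [+515.99566 +124.58286 +372.70822]
  H  [+59.03093 +468.98124 +380.13195]
  H  [+0.63710 +0.08816 +1.00000]
B = K⁻¹H; ‖b₁‖=0.975436, ‖b₂‖=0.975436; λ = 2/(‖b₁‖+‖b₂‖) = 1.025182, sign → tz>0 ⇒ λ=+1.025182
r₁ = λ·B[:,0] = (+0.72275,-0.22591,+0.65314); r₂ = λ·B[:,1] = (+0.22179,+0.97090,+0.09038)
r₃ = r₁×r₂ = (-0.65455,+0.07954,+0.75182); SVD([r₁ r₂ r₃]) → R = UVᵀ:
  R  [+0.72275 +0.22179 -0.65455]
  R  [-0.22591 +0.97090 +0.07954]
  R  [+0.65314 +0.09038 +0.75182]
t = (+0.13329, +0.27061, +1.02518) m
tr R = 2.445467; θ = arccos((tr R − 1)/2) = 0.763047 rad = 43.719°
axis k = ((R−Rᵀ)₃₂, (R−Rᵀ)₁₃, (R−Rᵀ)₂₁) / (2 sinθ) = (+0.007845, -0.946063, -0.323888)
rvec = θ·k = (+0.005986, -0.721890, -0.247141)

rvec=(0.0060, -0.7219, -0.2471) tvec=(0.1333, 0.2706, 1.0252)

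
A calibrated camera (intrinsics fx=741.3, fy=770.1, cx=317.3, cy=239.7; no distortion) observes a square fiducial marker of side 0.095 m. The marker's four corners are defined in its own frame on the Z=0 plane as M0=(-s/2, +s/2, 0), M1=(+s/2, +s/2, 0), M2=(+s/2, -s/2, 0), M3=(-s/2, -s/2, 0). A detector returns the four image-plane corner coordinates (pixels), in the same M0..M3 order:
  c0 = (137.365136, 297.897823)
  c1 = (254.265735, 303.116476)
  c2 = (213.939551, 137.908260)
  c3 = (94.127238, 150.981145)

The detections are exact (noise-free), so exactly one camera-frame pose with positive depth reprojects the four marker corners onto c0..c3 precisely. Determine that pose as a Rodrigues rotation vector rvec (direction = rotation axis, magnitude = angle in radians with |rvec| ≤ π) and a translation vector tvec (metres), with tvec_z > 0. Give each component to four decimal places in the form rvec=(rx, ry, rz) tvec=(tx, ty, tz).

rvec=(0.3613, 0.5577, -0.1154) tvec=(-0.0863, -0.0083, 0.4410)

Intrinsics K: fx=741.3, fy=770.1, cx=317.3, cy=239.7
Marker side s = 0.095 m; corners in marker frame (Z=0):
  M0 = (-0.0475, +0.0475, 0)
  M1 = (+0.0475, +0.0475, 0)
  M2 = (+0.0475, -0.0475, 0)
  M3 = (-0.0475, -0.0475, 0)
Detected image corners:
  c0 = (137.365136, 297.897823) px
  c1 = (254.265735, 303.116476) px
  c2 = (213.939551, 137.908260) px
  c3 = (94.127238, 150.981145) px
Planar DLT: solve 8×8 A·h = b for H (H[2,2]=1):
  H  [+1032.57292 +561.11143 +172.18817]
  H  [-308.81670 +1790.34866 +225.14086]
  H  [-1.21643 +0.68838 +1.00000]
B = K⁻¹H; ‖b₁‖=2.267607, ‖b₂‖=2.267607; λ = 2/(‖b₁‖+‖b₂‖) = 0.440993, sign → tz>0 ⇒ λ=+0.440993
r₁ = λ·B[:,0] = (+0.84388,-0.00987,-0.53644); r₂ = λ·B[:,1] = (+0.20386,+0.93074,+0.30357)
r₃ = r₁×r₂ = (+0.49629,-0.36554,+0.78745); SVD([r₁ r₂ r₃]) → R = UVᵀ:
  R  [+0.84388 +0.20386 +0.49629]
  R  [-0.00987 +0.93074 -0.36554]
  R  [-0.53644 +0.30357 +0.78745]
t = (-0.08633, -0.00834, +0.44099) m
tr R = 2.562076; θ = arccos((tr R − 1)/2) = 0.674470 rad = 38.644°
axis k = ((R−Rᵀ)₃₂, (R−Rᵀ)₁₃, (R−Rᵀ)₂₁) / (2 sinθ) = (+0.535732, +0.826866, -0.171128)
rvec = θ·k = (+0.361335, +0.557696, -0.115421)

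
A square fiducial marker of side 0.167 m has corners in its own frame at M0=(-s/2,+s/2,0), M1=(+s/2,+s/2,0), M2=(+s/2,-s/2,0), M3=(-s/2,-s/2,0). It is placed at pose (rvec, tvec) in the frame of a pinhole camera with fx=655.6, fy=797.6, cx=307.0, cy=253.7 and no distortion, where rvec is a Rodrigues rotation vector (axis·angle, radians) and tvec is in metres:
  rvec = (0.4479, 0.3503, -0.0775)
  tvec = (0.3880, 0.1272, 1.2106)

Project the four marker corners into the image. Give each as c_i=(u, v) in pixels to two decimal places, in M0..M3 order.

c0=(472.82, 380.20) c1=(565.17, 386.58) c2=(566.31, 290.09) c3=(468.66, 288.00)

Intrinsics K: fx=655.6, fy=797.6, cx=307.0, cy=253.7
Marker side s = 0.167 m; corners in marker frame (Z=0):
  M0 = (-0.0835, +0.0835, 0)
  M1 = (+0.0835, +0.0835, 0)
  M2 = (+0.0835, -0.0835, 0)
  M3 = (-0.0835, -0.0835, 0)
rvec = (0.4479, 0.3503, -0.0775), |rvec| = θ = 0.57387 rad = 32.881°
Rodrigues: sinθ=0.54289, 1−cosθ=0.16020; R = I + sinθ·[k]× + (1−cosθ)·[k]×²:
    [+0.93739 +0.14964 +0.31450]
    [+0.00300 +0.89949 -0.43692]
    [-0.34827 +0.41051 +0.84273]
t = (0.3880, 0.1272, 1.2106) m
M0: Pc = R·M0+t = (+0.32222, +0.20206, +1.27396); u = 655.6·(+0.32222)/1.27396 + 307.0 = 472.8211, v = 797.6·(+0.20206)/1.27396 + 253.7 = 380.2038
M1: Pc = R·M1+t = (+0.47877, +0.20256, +1.21580); u = 655.6·(+0.47877)/1.21580 + 307.0 = 565.1676, v = 797.6·(+0.20256)/1.21580 + 253.7 = 386.5847
M2: Pc = R·M2+t = (+0.45378, +0.05234, +1.14724); u = 655.6·(+0.45378)/1.14724 + 307.0 = 566.3146, v = 797.6·(+0.05234)/1.14724 + 253.7 = 290.0907
M3: Pc = R·M3+t = (+0.29723, +0.05184, +1.20540); u = 655.6·(+0.29723)/1.20540 + 307.0 = 468.6607, v = 797.6·(+0.05184)/1.20540 + 253.7 = 288.0028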